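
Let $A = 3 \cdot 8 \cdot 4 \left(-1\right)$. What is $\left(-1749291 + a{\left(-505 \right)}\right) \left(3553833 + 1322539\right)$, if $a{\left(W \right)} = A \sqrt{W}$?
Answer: $-8530193652252 - 468131712 i \sqrt{505} \approx -8.5302 \cdot 10^{12} - 1.052 \cdot 10^{10} i$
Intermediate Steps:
$A = -96$ ($A = 24 \left(-4\right) = -96$)
$a{\left(W \right)} = - 96 \sqrt{W}$
$\left(-1749291 + a{\left(-505 \right)}\right) \left(3553833 + 1322539\right) = \left(-1749291 - 96 \sqrt{-505}\right) \left(3553833 + 1322539\right) = \left(-1749291 - 96 i \sqrt{505}\right) 4876372 = -8530193652252 - 468131712 i \sqrt{505}$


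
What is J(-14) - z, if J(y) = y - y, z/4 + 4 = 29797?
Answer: -119172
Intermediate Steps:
z = 119172 (z = -16 + 4*29797 = -16 + 119188 = 119172)
J(y) = 0
J(-14) - z = 0 - 1*119172 = 0 - 119172 = -119172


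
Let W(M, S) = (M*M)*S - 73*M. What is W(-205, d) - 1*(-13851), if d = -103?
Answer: -4299759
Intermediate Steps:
W(M, S) = -73*M + S*M² (W(M, S) = M²*S - 73*M = S*M² - 73*M = -73*M + S*M²)
W(-205, d) - 1*(-13851) = -205*(-73 - 205*(-103)) - 1*(-13851) = -205*(-73 + 21115) + 13851 = -205*21042 + 13851 = -4313610 + 13851 = -4299759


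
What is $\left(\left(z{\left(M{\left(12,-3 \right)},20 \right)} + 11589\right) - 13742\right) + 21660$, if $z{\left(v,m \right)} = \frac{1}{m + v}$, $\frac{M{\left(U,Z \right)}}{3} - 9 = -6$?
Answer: $\frac{565704}{29} \approx 19507.0$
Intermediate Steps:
$M{\left(U,Z \right)} = 9$ ($M{\left(U,Z \right)} = 27 + 3 \left(-6\right) = 27 - 18 = 9$)
$\left(\left(z{\left(M{\left(12,-3 \right)},20 \right)} + 11589\right) - 13742\right) + 21660 = \left(\left(\frac{1}{20 + 9} + 11589\right) - 13742\right) + 21660 = \left(\left(\frac{1}{29} + 11589\right) - 13742\right) + 21660 = \left(\frac{336082}{29} - 13742\right) + 21660 = - \frac{62436}{29} + 21660 = \frac{565704}{29}$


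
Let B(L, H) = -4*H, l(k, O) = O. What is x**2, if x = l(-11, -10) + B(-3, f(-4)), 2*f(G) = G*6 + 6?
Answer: 676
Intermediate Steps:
f(G) = 3 + 3*G (f(G) = (G*6 + 6)/2 = (6*G + 6)/2 = (6 + 6*G)/2 = 3 + 3*G)
x = 26 (x = -10 - 4*(3 + 3*(-4)) = -10 - 4*(3 - 12) = -10 - 4*(-9) = -10 + 36 = 26)
x**2 = 26**2 = 676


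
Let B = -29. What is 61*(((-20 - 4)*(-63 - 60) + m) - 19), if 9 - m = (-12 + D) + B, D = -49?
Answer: 184952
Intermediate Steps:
m = 99 (m = 9 - ((-12 - 49) - 29) = 9 - (-61 - 29) = 9 - 1*(-90) = 9 + 90 = 99)
61*(((-20 - 4)*(-63 - 60) + m) - 19) = 61*(((-20 - 4)*(-63 - 60) + 99) - 19) = 61*((-24*(-123) + 99) - 19) = 61*((2952 + 99) - 19) = 61*(3051 - 19) = 61*3032 = 184952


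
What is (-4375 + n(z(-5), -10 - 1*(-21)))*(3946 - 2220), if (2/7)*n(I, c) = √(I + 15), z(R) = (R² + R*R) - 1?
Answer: -7502922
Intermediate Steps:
z(R) = -1 + 2*R² (z(R) = (R² + R²) - 1 = 2*R² - 1 = -1 + 2*R²)
n(I, c) = 7*√(15 + I)/2 (n(I, c) = 7*√(I + 15)/2 = 7*√(15 + I)/2)
(-4375 + n(z(-5), -10 - 1*(-21)))*(3946 - 2220) = (-4375 + 7*√(15 + (-1 + 2*(-5)²))/2)*(3946 - 2220) = (-4375 + 7*√(15 + (-1 + 2*25))/2)*1726 = (-4375 + 7*√(15 + (-1 + 50))/2)*1726 = (-4375 + 7*√(15 + 49)/2)*1726 = (-4375 + 7*√64/2)*1726 = (-4375 + (7/2)*8)*1726 = (-4375 + 28)*1726 = -4347*1726 = -7502922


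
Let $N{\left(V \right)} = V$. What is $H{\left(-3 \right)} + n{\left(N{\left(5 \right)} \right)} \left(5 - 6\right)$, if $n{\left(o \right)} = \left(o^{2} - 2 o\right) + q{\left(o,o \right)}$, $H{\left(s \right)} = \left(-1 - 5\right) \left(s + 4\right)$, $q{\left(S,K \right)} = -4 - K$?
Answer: $-12$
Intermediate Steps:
$H{\left(s \right)} = -24 - 6 s$ ($H{\left(s \right)} = - 6 \left(4 + s\right) = -24 - 6 s$)
$n{\left(o \right)} = -4 + o^{2} - 3 o$ ($n{\left(o \right)} = \left(o^{2} - 2 o\right) - \left(4 + o\right) = -4 + o^{2} - 3 o$)
$H{\left(-3 \right)} + n{\left(N{\left(5 \right)} \right)} \left(5 - 6\right) = \left(-24 - -18\right) + \left(-4 + 5^{2} - 15\right) \left(5 - 6\right) = \left(-24 + 18\right) + \left(-4 + 25 - 15\right) \left(5 - 6\right) = -6 + 6 \left(-1\right) = -6 - 6 = -12$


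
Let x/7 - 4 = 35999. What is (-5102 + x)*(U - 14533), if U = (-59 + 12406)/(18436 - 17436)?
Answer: -3585425118107/1000 ≈ -3.5854e+9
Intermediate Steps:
x = 252021 (x = 28 + 7*35999 = 28 + 251993 = 252021)
U = 12347/1000 ≈ 12.347
(-5102 + x)*(U - 14533) = (-5102 + 252021)*(12347/1000 - 14533) = 246919*(-14520653/1000) = -3585425118107/1000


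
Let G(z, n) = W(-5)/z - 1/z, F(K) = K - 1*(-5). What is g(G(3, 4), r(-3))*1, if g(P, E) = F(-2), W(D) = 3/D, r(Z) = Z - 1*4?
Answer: 3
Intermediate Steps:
r(Z) = -4 + Z (r(Z) = Z - 4 = -4 + Z)
F(K) = 5 + K (F(K) = K + 5 = 5 + K)
G(z, n) = -8/(5*z) (G(z, n) = (3/(-5))/z - 1/z = (3*(-⅕))/z - 1/z = -3/(5*z) - 1/z = -8/(5*z))
g(P, E) = 3 (g(P, E) = 5 - 2 = 3)
g(G(3, 4), r(-3))*1 = 3*1 = 3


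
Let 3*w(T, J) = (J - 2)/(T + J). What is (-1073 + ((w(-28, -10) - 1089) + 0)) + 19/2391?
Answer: -98212355/45429 ≈ -2161.9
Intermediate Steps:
w(T, J) = (-2 + J)/(3*(J + T)) (w(T, J) = ((J - 2)/(T + J))/3 = ((-2 + J)/(J + T))/3 = (-2 + J)/(3*(J + T)))
(-1073 + ((w(-28, -10) - 1089) + 0)) + 19/2391 = (-1073 + (((-2 - 10)/(3*(-10 - 28)) - 1089) + 0)) + 19/2391 = (-1073 + (((⅓)*(-12)/(-38) - 1089) + 0)) + 19*(1/2391) = (-1073 + (((⅓)*(-1/38)*(-12) - 1089) + 0)) + 19/2391 = (-1073 + ((2/19 - 1089) + 0)) + 19/2391 = (-1073 + (-20689/19 + 0)) + 19/2391 = (-1073 - 20689/19) + 19/2391 = -41076/19 + 19/2391 = -98212355/45429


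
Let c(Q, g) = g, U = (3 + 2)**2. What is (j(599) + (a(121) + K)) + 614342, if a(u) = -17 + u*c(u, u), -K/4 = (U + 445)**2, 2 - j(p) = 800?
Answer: -255432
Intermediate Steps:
U = 25 (U = 5**2 = 25)
j(p) = -798 (j(p) = 2 - 1*800 = 2 - 800 = -798)
K = -883600 (K = -4*(25 + 445)**2 = -4*470**2 = -4*220900 = -883600)
a(u) = -17 + u**2 (a(u) = -17 + u*u = -17 + u**2)
(j(599) + (a(121) + K)) + 614342 = (-798 + ((-17 + 121**2) - 883600)) + 614342 = (-798 + ((-17 + 14641) - 883600)) + 614342 = (-798 + (14624 - 883600)) + 614342 = (-798 - 868976) + 614342 = -869774 + 614342 = -255432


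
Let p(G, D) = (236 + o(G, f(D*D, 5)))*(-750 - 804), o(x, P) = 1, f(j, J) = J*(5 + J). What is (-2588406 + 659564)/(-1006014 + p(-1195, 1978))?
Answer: 964421/687156 ≈ 1.4035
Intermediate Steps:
p(G, D) = -368298 (p(G, D) = (236 + 1)*(-750 - 804) = 237*(-1554) = -368298)
(-2588406 + 659564)/(-1006014 + p(-1195, 1978)) = (-2588406 + 659564)/(-1006014 - 368298) = -1928842/(-1374312) = -1928842*(-1/1374312) = 964421/687156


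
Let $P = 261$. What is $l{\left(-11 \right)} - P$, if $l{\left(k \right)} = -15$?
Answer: $-276$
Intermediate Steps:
$l{\left(-11 \right)} - P = -15 - 261 = -276$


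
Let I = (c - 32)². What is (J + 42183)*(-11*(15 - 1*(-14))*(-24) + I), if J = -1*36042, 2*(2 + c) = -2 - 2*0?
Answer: 54538221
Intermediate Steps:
c = -3 (c = -2 + (-2 - 2*0)/2 = -2 + (-2 + 0)/2 = -2 + (½)*(-2) = -2 - 1 = -3)
J = -36042
I = 1225 (I = (-3 - 32)² = (-35)² = 1225)
(J + 42183)*(-11*(15 - 1*(-14))*(-24) + I) = (-36042 + 42183)*(-11*(15 - 1*(-14))*(-24) + 1225) = 6141*(-11*(15 + 14)*(-24) + 1225) = 6141*(-11*29*(-24) + 1225) = 6141*(-319*(-24) + 1225) = 6141*(7656 + 1225) = 6141*8881 = 54538221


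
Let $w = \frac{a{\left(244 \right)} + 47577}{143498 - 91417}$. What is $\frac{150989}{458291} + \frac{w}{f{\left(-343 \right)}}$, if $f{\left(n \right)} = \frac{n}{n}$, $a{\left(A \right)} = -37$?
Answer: $\frac{29650812249}{23868253571} \approx 1.2423$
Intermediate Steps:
$f{\left(n \right)} = 1$
$w = \frac{47540}{52081}$ ($w = \frac{-37 + 47577}{143498 - 91417} = \frac{47540}{52081} \approx 0.91281$)
$\frac{150989}{458291} + \frac{w}{f{\left(-343 \right)}} = \frac{150989}{458291} + \frac{47540}{52081 \cdot 1} = 150989 \cdot \frac{1}{458291} + \frac{47540}{52081} \cdot 1 = \frac{150989}{458291} + \frac{47540}{52081} = \frac{29650812249}{23868253571}$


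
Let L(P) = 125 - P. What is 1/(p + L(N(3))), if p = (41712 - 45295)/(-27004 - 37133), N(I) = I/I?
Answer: 64137/7956571 ≈ 0.0080609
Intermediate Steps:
N(I) = 1
p = 3583/64137 (p = -3583/(-64137) = -3583*(-1/64137) = 3583/64137 ≈ 0.055865)
1/(p + L(N(3))) = 1/(3583/64137 + (125 - 1*1)) = 1/(3583/64137 + (125 - 1)) = 1/(3583/64137 + 124) = 1/(7956571/64137) = 64137/7956571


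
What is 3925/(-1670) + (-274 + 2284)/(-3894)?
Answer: -621355/216766 ≈ -2.8665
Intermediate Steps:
3925/(-1670) + (-274 + 2284)/(-3894) = 3925*(-1/1670) + 2010*(-1/3894) = -785/334 - 335/649 = -621355/216766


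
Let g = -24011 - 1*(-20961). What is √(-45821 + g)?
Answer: I*√48871 ≈ 221.07*I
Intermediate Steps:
g = -3050 (g = -24011 + 20961 = -3050)
√(-45821 + g) = √(-45821 - 3050) = √(-48871) = I*√48871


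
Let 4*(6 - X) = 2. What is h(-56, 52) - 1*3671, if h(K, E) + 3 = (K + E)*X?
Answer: -3696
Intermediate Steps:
X = 11/2 (X = 6 - 1/4*2 = 6 - 1/2 = 11/2 ≈ 5.5000)
h(K, E) = -3 + 11*E/2 + 11*K/2 (h(K, E) = -3 + (K + E)*(11/2) = -3 + (E + K)*(11/2) = -3 + (11*E/2 + 11*K/2) = -3 + 11*E/2 + 11*K/2)
h(-56, 52) - 1*3671 = (-3 + (11/2)*52 + (11/2)*(-56)) - 1*3671 = (-3 + 286 - 308) - 3671 = -25 - 3671 = -3696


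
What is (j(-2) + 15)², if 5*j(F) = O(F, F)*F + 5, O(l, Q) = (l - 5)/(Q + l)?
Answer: 23409/100 ≈ 234.09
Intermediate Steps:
O(l, Q) = (-5 + l)/(Q + l)
j(F) = ½ + F/10 (j(F) = (((-5 + F)/(F + F))*F + 5)/5 = (((-5 + F)/((2*F)))*F + 5)/5 = (((1/(2*F))*(-5 + F))*F + 5)/5 = (((-5 + F)/(2*F))*F + 5)/5 = ((-5/2 + F/2) + 5)/5 = (5/2 + F/2)/5 = ½ + F/10)
(j(-2) + 15)² = ((½ + (⅒)*(-2)) + 15)² = ((½ - ⅕) + 15)² = (3/10 + 15)² = (153/10)² = 23409/100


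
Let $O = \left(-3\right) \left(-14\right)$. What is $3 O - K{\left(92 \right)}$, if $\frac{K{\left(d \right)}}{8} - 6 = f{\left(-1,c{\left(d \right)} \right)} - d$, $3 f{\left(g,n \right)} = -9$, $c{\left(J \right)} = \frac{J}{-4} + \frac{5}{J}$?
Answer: $838$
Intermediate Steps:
$c{\left(J \right)} = \frac{5}{J} - \frac{J}{4}$ ($c{\left(J \right)} = J \left(- \frac{1}{4}\right) + \frac{5}{J} = - \frac{J}{4} + \frac{5}{J} = \frac{5}{J} - \frac{J}{4}$)
$f{\left(g,n \right)} = -3$ ($f{\left(g,n \right)} = \frac{1}{3} \left(-9\right) = -3$)
$K{\left(d \right)} = 24 - 8 d$ ($K{\left(d \right)} = 48 + 8 \left(-3 - d\right) = 48 - \left(24 + 8 d\right) = 24 - 8 d$)
$O = 42$
$3 O - K{\left(92 \right)} = 3 \cdot 42 - \left(24 - 736\right) = 126 - \left(24 - 736\right) = 126 - -712 = 126 + 712 = 838$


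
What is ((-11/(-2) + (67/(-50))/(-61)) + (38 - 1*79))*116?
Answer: -6276064/1525 ≈ -4115.5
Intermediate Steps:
((-11/(-2) + (67/(-50))/(-61)) + (38 - 1*79))*116 = ((-11*(-½) + (67*(-1/50))*(-1/61)) + (38 - 79))*116 = ((11/2 - 67/50*(-1/61)) - 41)*116 = ((11/2 + 67/3050) - 41)*116 = (8421/1525 - 41)*116 = -54104/1525*116 = -6276064/1525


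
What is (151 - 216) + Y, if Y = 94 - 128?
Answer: -99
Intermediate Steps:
Y = -34
(151 - 216) + Y = (151 - 216) - 34 = -65 - 34 = -99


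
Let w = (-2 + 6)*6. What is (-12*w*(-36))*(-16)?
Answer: -165888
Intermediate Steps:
w = 24 (w = 4*6 = 24)
(-12*w*(-36))*(-16) = (-12*24*(-36))*(-16) = -288*(-36)*(-16) = 10368*(-16) = -165888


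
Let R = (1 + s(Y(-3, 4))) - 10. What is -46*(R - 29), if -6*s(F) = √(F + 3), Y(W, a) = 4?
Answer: 1748 + 23*√7/3 ≈ 1768.3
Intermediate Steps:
s(F) = -√(3 + F)/6 (s(F) = -√(F + 3)/6 = -√(3 + F)/6)
R = -9 - √7/6 (R = (1 - √(3 + 4)/6) - 10 = (1 - √7/6) - 10 = -9 - √7/6 ≈ -9.4410)
-46*(R - 29) = -46*((-9 - √7/6) - 29) = -46*(-38 - √7/6) = 1748 + 23*√7/3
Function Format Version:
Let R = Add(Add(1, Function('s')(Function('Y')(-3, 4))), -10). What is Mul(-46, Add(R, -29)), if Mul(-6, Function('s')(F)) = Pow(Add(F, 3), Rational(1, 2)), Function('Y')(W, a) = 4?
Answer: Add(1748, Mul(Rational(23, 3), Pow(7, Rational(1, 2)))) ≈ 1768.3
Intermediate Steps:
Function('s')(F) = Mul(Rational(-1, 6), Pow(Add(3, F), Rational(1, 2))) (Function('s')(F) = Mul(Rational(-1, 6), Pow(Add(F, 3), Rational(1, 2))) = Mul(Rational(-1, 6), Pow(Add(3, F), Rational(1, 2))))
R = Add(-9, Mul(Rational(-1, 6), Pow(7, Rational(1, 2)))) (R = Add(Add(1, Mul(Rational(-1, 6), Pow(Add(3, 4), Rational(1, 2)))), -10) = Add(Add(1, Mul(Rational(-1, 6), Pow(7, Rational(1, 2)))), -10) = Add(-9, Mul(Rational(-1, 6), Pow(7, Rational(1, 2)))) ≈ -9.4410)
Mul(-46, Add(R, -29)) = Mul(-46, Add(Add(-9, Mul(Rational(-1, 6), Pow(7, Rational(1, 2)))), -29)) = Mul(-46, Add(-38, Mul(Rational(-1, 6), Pow(7, Rational(1, 2))))) = Add(1748, Mul(Rational(23, 3), Pow(7, Rational(1, 2))))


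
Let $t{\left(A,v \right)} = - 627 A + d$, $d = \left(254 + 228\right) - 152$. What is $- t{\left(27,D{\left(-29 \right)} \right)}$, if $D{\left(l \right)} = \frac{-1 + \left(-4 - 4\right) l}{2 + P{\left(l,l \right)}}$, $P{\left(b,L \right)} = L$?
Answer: $16599$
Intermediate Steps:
$d = 330$ ($d = 482 - 152 = 330$)
$D{\left(l \right)} = \frac{-1 - 8 l}{2 + l}$ ($D{\left(l \right)} = \frac{-1 + \left(-4 - 4\right) l}{2 + l} = \frac{-1 - 8 l}{2 + l}$)
$t{\left(A,v \right)} = 330 - 627 A$ ($t{\left(A,v \right)} = - 627 A + 330 = 330 - 627 A$)
$- t{\left(27,D{\left(-29 \right)} \right)} = - (330 - 16929) = \left(-1\right) \left(-16599\right) = 16599$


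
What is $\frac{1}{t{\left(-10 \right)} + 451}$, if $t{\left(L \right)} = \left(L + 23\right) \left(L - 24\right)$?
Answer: $\frac{1}{9} \approx 0.11111$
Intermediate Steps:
$t{\left(L \right)} = \left(-24 + L\right) \left(23 + L\right)$ ($t{\left(L \right)} = \left(23 + L\right) \left(-24 + L\right) = \left(-24 + L\right) \left(23 + L\right)$)
$\frac{1}{t{\left(-10 \right)} + 451} = \frac{1}{\left(-552 + \left(-10\right)^{2} - -10\right) + 451} = \frac{1}{\left(-552 + 100 + 10\right) + 451} = \frac{1}{-442 + 451} = \frac{1}{9}$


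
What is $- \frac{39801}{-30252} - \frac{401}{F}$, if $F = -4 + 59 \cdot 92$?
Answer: $\frac{16979131}{13673904} \approx 1.2417$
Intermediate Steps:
$F = 5424$ ($F = -4 + 5428 = 5424$)
$- \frac{39801}{-30252} - \frac{401}{F} = - \frac{39801}{-30252} - \frac{401}{5424} = \left(-39801\right) \left(- \frac{1}{30252}\right) - \frac{401}{5424} = \frac{13267}{10084} - \frac{401}{5424} = \frac{16979131}{13673904}$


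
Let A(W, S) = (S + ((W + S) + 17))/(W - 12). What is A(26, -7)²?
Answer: 841/196 ≈ 4.2908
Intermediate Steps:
A(W, S) = (17 + W + 2*S)/(-12 + W) (A(W, S) = (S + ((S + W) + 17))/(-12 + W) = (S + (17 + S + W))/(-12 + W) = (17 + W + 2*S)/(-12 + W))
A(26, -7)² = ((17 + 26 + 2*(-7))/(-12 + 26))² = ((17 + 26 - 14)/14)² = ((1/14)*29)² = (29/14)² = 841/196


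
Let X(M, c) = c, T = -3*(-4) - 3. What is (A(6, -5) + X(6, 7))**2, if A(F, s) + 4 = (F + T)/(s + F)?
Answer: 324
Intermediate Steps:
T = 9 (T = 12 - 3 = 9)
A(F, s) = -4 + (9 + F)/(F + s) (A(F, s) = -4 + (F + 9)/(s + F) = -4 + (9 + F)/(F + s))
(A(6, -5) + X(6, 7))**2 = ((9 - 4*(-5) - 3*6)/(6 - 5) + 7)**2 = ((9 + 20 - 18)/1 + 7)**2 = (1*11 + 7)**2 = (11 + 7)**2 = 18**2 = 324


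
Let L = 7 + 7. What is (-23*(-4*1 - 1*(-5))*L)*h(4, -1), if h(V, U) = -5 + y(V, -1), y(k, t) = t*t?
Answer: 1288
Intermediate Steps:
y(k, t) = t²
L = 14
h(V, U) = -4 (h(V, U) = -5 + (-1)² = -5 + 1 = -4)
(-23*(-4*1 - 1*(-5))*L)*h(4, -1) = -23*(-4*1 - 1*(-5))*14*(-4) = -23*(-4 + 5)*14*(-4) = -23*14*(-4) = -322*(-4) = 1288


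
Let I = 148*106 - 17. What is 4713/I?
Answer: 4713/15671 ≈ 0.30075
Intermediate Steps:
I = 15671 (I = 15688 - 17 = 15671)
4713/I = 4713/15671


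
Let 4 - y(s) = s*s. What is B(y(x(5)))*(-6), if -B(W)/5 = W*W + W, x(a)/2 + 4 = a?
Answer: 0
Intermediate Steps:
x(a) = -8 + 2*a
y(s) = 4 - s² (y(s) = 4 - s*s = 4 - s²)
B(W) = -5*W - 5*W² (B(W) = -5*(W*W + W) = -5*(W² + W) = -5*(W + W²) = -5*W - 5*W²)
B(y(x(5)))*(-6) = -5*(4 - (-8 + 2*5)²)*(1 + (4 - (-8 + 2*5)²))*(-6) = -5*(4 - (-8 + 10)²)*(1 + (4 - (-8 + 10)²))*(-6) = -5*(4 - 1*2²)*(1 + (4 - 1*2²))*(-6) = -5*(4 - 1*4)*(1 + (4 - 1*4))*(-6) = -5*(4 - 4)*(1 + (4 - 4))*(-6) = -5*0*(1 + 0)*(-6) = -5*0*1*(-6) = 0*(-6) = 0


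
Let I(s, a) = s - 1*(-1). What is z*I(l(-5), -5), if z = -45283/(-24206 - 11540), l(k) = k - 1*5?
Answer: -407547/35746 ≈ -11.401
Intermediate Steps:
l(k) = -5 + k (l(k) = k - 5 = -5 + k)
z = 45283/35746 (z = -45283/(-35746) = -45283*(-1/35746) = 45283/35746 ≈ 1.2668)
I(s, a) = 1 + s (I(s, a) = s + 1 = 1 + s)
z*I(l(-5), -5) = 45283*(1 + (-5 - 5))/35746 = 45283*(1 - 10)/35746 = (45283/35746)*(-9) = -407547/35746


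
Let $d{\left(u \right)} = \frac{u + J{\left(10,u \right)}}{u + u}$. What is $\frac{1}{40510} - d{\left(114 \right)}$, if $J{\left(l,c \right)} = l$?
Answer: $- \frac{1255753}{2309070} \approx -0.54383$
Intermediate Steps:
$d{\left(u \right)} = \frac{10 + u}{2 u}$ ($d{\left(u \right)} = \frac{u + 10}{u + u} = \frac{10 + u}{2 u}$)
$\frac{1}{40510} - d{\left(114 \right)} = \frac{1}{40510} - \frac{10 + 114}{2 \cdot 114} = \frac{1}{40510} - \frac{1}{2} \cdot \frac{1}{114} \cdot 124 = \frac{1}{40510} - \frac{31}{57} = - \frac{1255753}{2309070}$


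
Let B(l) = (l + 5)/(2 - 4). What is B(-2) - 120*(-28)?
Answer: 6717/2 ≈ 3358.5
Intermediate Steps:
B(l) = -5/2 - l/2 (B(l) = (5 + l)/(-2) = (5 + l)*(-½) = -5/2 - l/2)
B(-2) - 120*(-28) = (-5/2 - ½*(-2)) - 120*(-28) = (-5/2 + 1) + 3360 = -3/2 + 3360 = 6717/2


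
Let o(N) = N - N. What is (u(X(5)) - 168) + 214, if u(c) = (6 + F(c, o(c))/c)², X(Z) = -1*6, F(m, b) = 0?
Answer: 82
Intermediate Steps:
o(N) = 0
X(Z) = -6
u(c) = 36 (u(c) = (6 + 0/c)² = (6 + 0)² = 6² = 36)
(u(X(5)) - 168) + 214 = (36 - 168) + 214 = -132 + 214 = 82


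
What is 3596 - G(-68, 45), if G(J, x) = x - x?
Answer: 3596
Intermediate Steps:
G(J, x) = 0
3596 - G(-68, 45) = 3596 - 1*0 = 3596 + 0 = 3596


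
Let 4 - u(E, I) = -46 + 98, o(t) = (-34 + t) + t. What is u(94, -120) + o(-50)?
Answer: -182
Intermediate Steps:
o(t) = -34 + 2*t
u(E, I) = -48 (u(E, I) = 4 - (-46 + 98) = 4 - 1*52 = 4 - 52 = -48)
u(94, -120) + o(-50) = -48 + (-34 + 2*(-50)) = -48 + (-34 - 100) = -48 - 134 = -182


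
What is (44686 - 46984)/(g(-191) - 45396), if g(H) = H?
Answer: 2298/45587 ≈ 0.050409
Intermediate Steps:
(44686 - 46984)/(g(-191) - 45396) = (44686 - 46984)/(-191 - 45396) = -2298/(-45587) = -2298*(-1/45587) = 2298/45587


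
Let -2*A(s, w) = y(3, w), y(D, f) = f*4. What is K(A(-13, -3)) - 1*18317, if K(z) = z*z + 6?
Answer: -18275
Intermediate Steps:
y(D, f) = 4*f
A(s, w) = -2*w
K(z) = 6 + z² (K(z) = z² + 6 = 6 + z²)
K(A(-13, -3)) - 1*18317 = (6 + (-2*(-3))²) - 1*18317 = (6 + 6²) - 18317 = (6 + 36) - 18317 = 42 - 18317 = -18275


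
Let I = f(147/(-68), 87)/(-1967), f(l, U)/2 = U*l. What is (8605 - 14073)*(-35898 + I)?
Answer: 937673596110/4777 ≈ 1.9629e+8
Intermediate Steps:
f(l, U) = 2*U*l (f(l, U) = 2*(U*l) = 2*U*l)
I = 1827/9554 (I = (2*87*(147/(-68)))/(-1967) = (2*87*(147*(-1/68)))*(-1/1967) = (2*87*(-147/68))*(-1/1967) = -12789/34*(-1/1967) = 1827/9554 ≈ 0.19123)
(8605 - 14073)*(-35898 + I) = (8605 - 14073)*(-35898 + 1827/9554) = -5468*(-342967665/9554) = 937673596110/4777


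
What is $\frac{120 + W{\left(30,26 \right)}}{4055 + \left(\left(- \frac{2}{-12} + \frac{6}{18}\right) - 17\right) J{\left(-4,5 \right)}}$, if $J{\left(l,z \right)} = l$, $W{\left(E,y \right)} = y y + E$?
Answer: $\frac{826}{4121} \approx 0.20044$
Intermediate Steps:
$W{\left(E,y \right)} = E + y^{2}$ ($W{\left(E,y \right)} = y^{2} + E = E + y^{2}$)
$\frac{120 + W{\left(30,26 \right)}}{4055 + \left(\left(- \frac{2}{-12} + \frac{6}{18}\right) - 17\right) J{\left(-4,5 \right)}} = \frac{120 + \left(30 + 26^{2}\right)}{4055 + \left(\left(- \frac{2}{-12} + \frac{6}{18}\right) - 17\right) \left(-4\right)} = \frac{120 + \left(30 + 676\right)}{4055 + \left(\left(\left(-2\right) \left(- \frac{1}{12}\right) + 6 \cdot \frac{1}{18}\right) - 17\right) \left(-4\right)} = \frac{120 + 706}{4055 + \left(\left(\frac{1}{6} + \frac{1}{3}\right) - 17\right) \left(-4\right)} = \frac{826}{4055 + \left(\frac{1}{2} - 17\right) \left(-4\right)} = \frac{826}{4055 - -66} = \frac{826}{4055 + 66} = \frac{826}{4121}$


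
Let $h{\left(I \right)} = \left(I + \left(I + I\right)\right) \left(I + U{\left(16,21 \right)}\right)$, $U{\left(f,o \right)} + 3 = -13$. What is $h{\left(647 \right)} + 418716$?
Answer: $1643487$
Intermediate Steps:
$U{\left(f,o \right)} = -16$ ($U{\left(f,o \right)} = -3 - 13 = -16$)
$h{\left(I \right)} = 3 I \left(-16 + I\right)$ ($h{\left(I \right)} = \left(I + \left(I + I\right)\right) \left(I - 16\right) = \left(I + 2 I\right) \left(-16 + I\right) = 3 I \left(-16 + I\right)$)
$h{\left(647 \right)} + 418716 = 3 \cdot 647 \left(-16 + 647\right) + 418716 = 3 \cdot 647 \cdot 631 + 418716 = 1224771 + 418716 = 1643487$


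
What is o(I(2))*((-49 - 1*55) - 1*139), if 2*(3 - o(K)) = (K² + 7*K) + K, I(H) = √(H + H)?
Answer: 1701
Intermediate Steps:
I(H) = √2*√H (I(H) = √(2*H) = √2*√H)
o(K) = 3 - 4*K - K²/2 (o(K) = 3 - ((K² + 7*K) + K)/2 = 3 - (K² + 8*K)/2 = 3 + (-4*K - K²/2) = 3 - 4*K - K²/2)
o(I(2))*((-49 - 1*55) - 1*139) = (3 - 4*√2*√2 - (√2*√2)²/2)*((-49 - 1*55) - 1*139) = (3 - 4*2 - ½*2²)*((-49 - 55) - 139) = (3 - 8 - ½*4)*(-104 - 139) = (3 - 8 - 2)*(-243) = -7*(-243) = 1701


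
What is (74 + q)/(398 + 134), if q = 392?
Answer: 233/266 ≈ 0.87594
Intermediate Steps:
(74 + q)/(398 + 134) = (74 + 392)/(398 + 134) = 466/532 = 466*(1/532) = 233/266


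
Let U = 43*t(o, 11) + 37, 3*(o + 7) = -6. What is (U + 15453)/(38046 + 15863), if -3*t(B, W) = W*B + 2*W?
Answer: 49781/161727 ≈ 0.30781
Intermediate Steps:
o = -9 (o = -7 + (⅓)*(-6) = -7 - 2 = -9)
t(B, W) = -2*W/3 - B*W/3 (t(B, W) = -(W*B + 2*W)/3 = -(B*W + 2*W)/3 = -(2*W + B*W)/3 = -2*W/3 - B*W/3)
U = 3422/3 (U = 43*(-⅓*11*(2 - 9)) + 37 = 43*(-⅓*11*(-7)) + 37 = 43*(77/3) + 37 = 3311/3 + 37 = 3422/3 ≈ 1140.7)
(U + 15453)/(38046 + 15863) = (3422/3 + 15453)/(38046 + 15863) = (49781/3)/53909 = (49781/3)*(1/53909) = 49781/161727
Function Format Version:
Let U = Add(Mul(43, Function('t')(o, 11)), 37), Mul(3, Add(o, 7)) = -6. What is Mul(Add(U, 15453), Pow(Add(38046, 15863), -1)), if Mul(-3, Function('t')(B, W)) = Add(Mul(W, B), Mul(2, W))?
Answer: Rational(49781, 161727) ≈ 0.30781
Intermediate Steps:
o = -9 (o = Add(-7, Mul(Rational(1, 3), -6)) = Add(-7, -2) = -9)
Function('t')(B, W) = Add(Mul(Rational(-2, 3), W), Mul(Rational(-1, 3), B, W)) (Function('t')(B, W) = Mul(Rational(-1, 3), Add(Mul(W, B), Mul(2, W))) = Mul(Rational(-1, 3), Add(Mul(B, W), Mul(2, W))) = Mul(Rational(-1, 3), Add(Mul(2, W), Mul(B, W))) = Add(Mul(Rational(-2, 3), W), Mul(Rational(-1, 3), B, W)))
U = Rational(3422, 3) (U = Add(Mul(43, Mul(Rational(-1, 3), 11, Add(2, -9))), 37) = Add(Mul(43, Mul(Rational(-1, 3), 11, -7)), 37) = Add(Mul(43, Rational(77, 3)), 37) = Add(Rational(3311, 3), 37) = Rational(3422, 3) ≈ 1140.7)
Mul(Add(U, 15453), Pow(Add(38046, 15863), -1)) = Mul(Add(Rational(3422, 3), 15453), Pow(Add(38046, 15863), -1)) = Mul(Rational(49781, 3), Pow(53909, -1)) = Mul(Rational(49781, 3), Rational(1, 53909)) = Rational(49781, 161727)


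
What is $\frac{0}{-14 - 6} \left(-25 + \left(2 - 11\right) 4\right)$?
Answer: $0$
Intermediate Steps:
$\frac{0}{-14 - 6} \left(-25 + \left(2 - 11\right) 4\right) = \frac{0}{-20} \left(-25 + \left(2 - 11\right) 4\right) = 0 \left(- \frac{1}{20}\right) \left(-25 - 36\right) = 0 \left(-25 - 36\right) = 0 \left(-61\right) = 0$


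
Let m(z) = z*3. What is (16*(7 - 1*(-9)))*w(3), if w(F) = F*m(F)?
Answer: 6912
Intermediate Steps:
m(z) = 3*z
w(F) = 3*F**2 (w(F) = F*(3*F) = 3*F**2)
(16*(7 - 1*(-9)))*w(3) = (16*(7 - 1*(-9)))*(3*3**2) = (16*(7 + 9))*(3*9) = (16*16)*27 = 256*27 = 6912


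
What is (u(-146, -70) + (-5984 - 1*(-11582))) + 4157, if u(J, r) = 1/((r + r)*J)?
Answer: 199392201/20440 ≈ 9755.0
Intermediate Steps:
u(J, r) = 1/(2*J*r) (u(J, r) = 1/(((2*r))*J) = (1/(2*r))/J = 1/(2*J*r))
(u(-146, -70) + (-5984 - 1*(-11582))) + 4157 = ((½)/(-146*(-70)) + (-5984 - 1*(-11582))) + 4157 = ((½)*(-1/146)*(-1/70) + (-5984 + 11582)) + 4157 = (1/20440 + 5598) + 4157 = 114423121/20440 + 4157 = 199392201/20440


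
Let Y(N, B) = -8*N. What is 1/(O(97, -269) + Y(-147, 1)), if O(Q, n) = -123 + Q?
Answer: 1/1150 ≈ 0.00086956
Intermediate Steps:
1/(O(97, -269) + Y(-147, 1)) = 1/((-123 + 97) - 8*(-147)) = 1/(-26 + 1176) = 1/1150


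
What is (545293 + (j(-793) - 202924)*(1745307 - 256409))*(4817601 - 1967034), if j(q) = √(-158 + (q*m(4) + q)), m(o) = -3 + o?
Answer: -861249197688074253 + 16976814020664*I*√109 ≈ -8.6125e+17 + 1.7724e+14*I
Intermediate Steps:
j(q) = √(-158 + 2*q) (j(q) = √(-158 + (q*(-3 + 4) + q)) = √(-158 + (q*1 + q)) = √(-158 + (q + q)) = √(-158 + 2*q))
(545293 + (j(-793) - 202924)*(1745307 - 256409))*(4817601 - 1967034) = (545293 + (√(-158 + 2*(-793)) - 202924)*(1745307 - 256409))*(4817601 - 1967034) = (545293 + (√(-158 - 1586) - 202924)*1488898)*2850567 = (545293 + (√(-1744) - 202924)*1488898)*2850567 = (545293 + (4*I*√109 - 202924)*1488898)*2850567 = (545293 + (-202924 + 4*I*√109)*1488898)*2850567 = (545293 + (-302133137752 + 5955592*I*√109))*2850567 = (-302132592459 + 5955592*I*√109)*2850567 = -861249197688074253 + 16976814020664*I*√109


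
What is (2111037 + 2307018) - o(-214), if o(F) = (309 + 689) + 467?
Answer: 4416590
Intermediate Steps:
o(F) = 1465 (o(F) = 998 + 467 = 1465)
(2111037 + 2307018) - o(-214) = (2111037 + 2307018) - 1*1465 = 4418055 - 1465 = 4416590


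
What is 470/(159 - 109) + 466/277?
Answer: 15349/1385 ≈ 11.082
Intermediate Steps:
470/(159 - 109) + 466/277 = 470/50 + 466*(1/277) = 470*(1/50) + 466/277 = 47/5 + 466/277 = 15349/1385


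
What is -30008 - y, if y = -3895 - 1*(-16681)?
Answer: -42794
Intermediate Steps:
y = 12786 (y = -3895 + 16681 = 12786)
-30008 - y = -30008 - 1*12786 = -30008 - 12786 = -42794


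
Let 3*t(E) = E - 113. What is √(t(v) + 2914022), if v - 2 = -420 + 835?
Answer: 13*√155190/3 ≈ 1707.1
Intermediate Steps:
v = 417 (v = 2 + (-420 + 835) = 2 + 415 = 417)
t(E) = -113/3 + E/3 (t(E) = (E - 113)/3 = (-113 + E)/3 = -113/3 + E/3)
√(t(v) + 2914022) = √((-113/3 + (⅓)*417) + 2914022) = √((-113/3 + 139) + 2914022) = √(304/3 + 2914022) = √(8742370/3) = 13*√155190/3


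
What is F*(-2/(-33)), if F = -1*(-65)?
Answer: 130/33 ≈ 3.9394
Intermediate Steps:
F = 65
F*(-2/(-33)) = 65*(-2/(-33)) = 65*(-2*(-1/33)) = 65*(2/33) = 130/33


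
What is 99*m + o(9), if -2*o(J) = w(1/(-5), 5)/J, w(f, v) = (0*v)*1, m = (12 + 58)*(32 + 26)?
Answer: 401940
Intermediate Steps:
m = 4060 (m = 70*58 = 4060)
w(f, v) = 0 (w(f, v) = 0*1 = 0)
o(J) = 0 (o(J) = -0/J = -½*0 = 0)
99*m + o(9) = 99*4060 + 0 = 401940 + 0 = 401940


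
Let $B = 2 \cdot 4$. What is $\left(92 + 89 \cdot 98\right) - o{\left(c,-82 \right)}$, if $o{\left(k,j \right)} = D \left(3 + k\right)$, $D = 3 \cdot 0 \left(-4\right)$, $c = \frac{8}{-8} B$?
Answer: $8814$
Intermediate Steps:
$B = 8$
$c = -8$ ($c = \frac{8}{-8} \cdot 8 = 8 \left(- \frac{1}{8}\right) 8 = \left(-1\right) 8 = -8$)
$D = 0$ ($D = 0 \left(-4\right) = 0$)
$o{\left(k,j \right)} = 0$ ($o{\left(k,j \right)} = 0 \left(3 + k\right) = 0$)
$\left(92 + 89 \cdot 98\right) - o{\left(c,-82 \right)} = \left(92 + 89 \cdot 98\right) - 0 = \left(92 + 8722\right) + 0 = 8814 + 0 = 8814$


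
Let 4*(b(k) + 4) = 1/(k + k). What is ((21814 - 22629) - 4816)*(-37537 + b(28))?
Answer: 47352109473/224 ≈ 2.1139e+8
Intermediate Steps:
b(k) = -4 + 1/(8*k) (b(k) = -4 + 1/(4*(k + k)) = -4 + 1/(4*((2*k))) = -4 + (1/(2*k))/4 = -4 + 1/(8*k))
((21814 - 22629) - 4816)*(-37537 + b(28)) = ((21814 - 22629) - 4816)*(-37537 + (-4 + (1/8)/28)) = (-815 - 4816)*(-37537 + (-4 + (1/8)*(1/28))) = -5631*(-37537 + (-4 + 1/224)) = -5631*(-37537 - 895/224) = -5631*(-8409183/224) = 47352109473/224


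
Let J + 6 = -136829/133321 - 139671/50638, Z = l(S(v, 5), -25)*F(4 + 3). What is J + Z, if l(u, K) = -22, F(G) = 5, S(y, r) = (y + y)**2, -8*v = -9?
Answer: -115525492123/964444114 ≈ -119.78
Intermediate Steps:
v = 9/8 (v = -1/8*(-9) = 9/8 ≈ 1.1250)
S(y, r) = 4*y**2 (S(y, r) = (2*y)**2 = 4*y**2)
Z = -110 (Z = -22*5 = -110)
J = -9436639583/964444114 (J = -6 + (-136829/133321 - 139671/50638) = -6 + (-136829*1/133321 - 139671*1/50638) = -6 + (-136829/133321 - 19953/7234) = -6 - 3649974899/964444114 = -9436639583/964444114 ≈ -9.7845)
J + Z = -9436639583/964444114 - 110 = -115525492123/964444114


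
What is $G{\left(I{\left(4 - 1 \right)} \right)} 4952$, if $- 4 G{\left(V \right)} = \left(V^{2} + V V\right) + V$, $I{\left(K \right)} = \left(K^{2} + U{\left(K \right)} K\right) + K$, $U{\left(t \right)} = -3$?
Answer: $-25998$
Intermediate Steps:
$I{\left(K \right)} = K^{2} - 2 K$ ($I{\left(K \right)} = \left(K^{2} - 3 K\right) + K = K^{2} - 2 K$)
$G{\left(V \right)} = - \frac{V^{2}}{2} - \frac{V}{4}$ ($G{\left(V \right)} = - \frac{\left(V^{2} + V V\right) + V}{4} = - \frac{\left(V^{2} + V^{2}\right) + V}{4} = - \frac{2 V^{2} + V}{4} = - \frac{V + 2 V^{2}}{4} = - \frac{V^{2}}{2} - \frac{V}{4}$)
$G{\left(I{\left(4 - 1 \right)} \right)} 4952 = - \frac{\left(4 - 1\right) \left(-2 + \left(4 - 1\right)\right) \left(1 + 2 \left(4 - 1\right) \left(-2 + \left(4 - 1\right)\right)\right)}{4} \cdot 4952 = - \frac{3 \left(-2 + 3\right) \left(1 + 2 \cdot 3 \left(-2 + 3\right)\right)}{4} \cdot 4952 = - \frac{3 \cdot 1 \left(1 + 2 \cdot 3 \cdot 1\right)}{4} \cdot 4952 = \left(- \frac{1}{4}\right) 3 \left(1 + 2 \cdot 3\right) 4952 = \left(- \frac{1}{4}\right) 3 \left(1 + 6\right) 4952 = \left(- \frac{1}{4}\right) 3 \cdot 7 \cdot 4952 = \left(- \frac{21}{4}\right) 4952 = -25998$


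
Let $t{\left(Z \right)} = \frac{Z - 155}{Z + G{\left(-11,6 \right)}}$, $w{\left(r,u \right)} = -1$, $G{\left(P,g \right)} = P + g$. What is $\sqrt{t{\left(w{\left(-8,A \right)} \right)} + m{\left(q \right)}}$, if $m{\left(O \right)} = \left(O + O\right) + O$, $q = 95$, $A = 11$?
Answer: $\sqrt{311} \approx 17.635$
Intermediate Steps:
$t{\left(Z \right)} = \frac{-155 + Z}{-5 + Z}$ ($t{\left(Z \right)} = \frac{Z - 155}{Z + \left(-11 + 6\right)} = \frac{-155 + Z}{Z - 5} = \frac{-155 + Z}{-5 + Z}$)
$m{\left(O \right)} = 3 O$ ($m{\left(O \right)} = 2 O + O = 3 O$)
$\sqrt{t{\left(w{\left(-8,A \right)} \right)} + m{\left(q \right)}} = \sqrt{\frac{-155 - 1}{-5 - 1} + 3 \cdot 95} = \sqrt{\frac{1}{-6} \left(-156\right) + 285} = \sqrt{\left(- \frac{1}{6}\right) \left(-156\right) + 285} = \sqrt{26 + 285} = \sqrt{311}$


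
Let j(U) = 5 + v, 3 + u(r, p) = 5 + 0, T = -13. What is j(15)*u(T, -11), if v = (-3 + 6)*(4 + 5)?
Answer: 64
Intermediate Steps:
v = 27 (v = 3*9 = 27)
u(r, p) = 2 (u(r, p) = -3 + (5 + 0) = -3 + 5 = 2)
j(U) = 32 (j(U) = 5 + 27 = 32)
j(15)*u(T, -11) = 32*2 = 64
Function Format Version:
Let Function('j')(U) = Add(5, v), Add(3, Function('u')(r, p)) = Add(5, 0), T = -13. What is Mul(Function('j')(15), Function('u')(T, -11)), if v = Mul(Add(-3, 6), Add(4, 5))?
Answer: 64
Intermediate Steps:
v = 27 (v = Mul(3, 9) = 27)
Function('u')(r, p) = 2 (Function('u')(r, p) = Add(-3, Add(5, 0)) = Add(-3, 5) = 2)
Function('j')(U) = 32 (Function('j')(U) = Add(5, 27) = 32)
Mul(Function('j')(15), Function('u')(T, -11)) = Mul(32, 2) = 64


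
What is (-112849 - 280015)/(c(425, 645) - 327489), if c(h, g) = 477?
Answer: 98216/81753 ≈ 1.2014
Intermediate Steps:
(-112849 - 280015)/(c(425, 645) - 327489) = (-112849 - 280015)/(477 - 327489) = -392864/(-327012) = -392864*(-1/327012) = 98216/81753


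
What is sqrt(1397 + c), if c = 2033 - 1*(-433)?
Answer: sqrt(3863) ≈ 62.153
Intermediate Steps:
c = 2466 (c = 2033 + 433 = 2466)
sqrt(1397 + c) = sqrt(1397 + 2466) = sqrt(3863)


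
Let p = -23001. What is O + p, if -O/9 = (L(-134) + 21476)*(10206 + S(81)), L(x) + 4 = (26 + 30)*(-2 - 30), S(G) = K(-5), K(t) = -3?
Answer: -1807178361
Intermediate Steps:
S(G) = -3
L(x) = -1796 (L(x) = -4 + (26 + 30)*(-2 - 30) = -4 + 56*(-32) = -4 - 1792 = -1796)
O = -1807155360 (O = -9*(-1796 + 21476)*(10206 - 3) = -177120*10203 = -9*200795040 = -1807155360)
O + p = -1807155360 - 23001 = -1807178361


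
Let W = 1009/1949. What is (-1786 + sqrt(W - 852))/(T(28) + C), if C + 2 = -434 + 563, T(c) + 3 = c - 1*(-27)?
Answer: -1786/179 + I*sqrt(3234441511)/348871 ≈ -9.9777 + 0.16302*I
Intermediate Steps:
T(c) = 24 + c (T(c) = -3 + (c - 1*(-27)) = -3 + (c + 27) = -3 + (27 + c) = 24 + c)
W = 1009/1949 (W = 1009*(1/1949) = 1009/1949 ≈ 0.51770)
C = 127 (C = -2 + (-434 + 563) = -2 + 129 = 127)
(-1786 + sqrt(W - 852))/(T(28) + C) = (-1786 + sqrt(1009/1949 - 852))/((24 + 28) + 127) = (-1786 + sqrt(-1659539/1949))/(52 + 127) = (-1786 + I*sqrt(3234441511)/1949)/179 = (-1786 + I*sqrt(3234441511)/1949)*(1/179) = -1786/179 + I*sqrt(3234441511)/348871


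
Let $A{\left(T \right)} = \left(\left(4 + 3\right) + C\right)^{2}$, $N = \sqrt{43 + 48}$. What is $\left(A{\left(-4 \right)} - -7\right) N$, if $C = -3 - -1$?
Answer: $32 \sqrt{91} \approx 305.26$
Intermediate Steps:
$N = \sqrt{91} \approx 9.5394$
$C = -2$ ($C = -3 + 1 = -2$)
$A{\left(T \right)} = 25$ ($A{\left(T \right)} = \left(\left(4 + 3\right) - 2\right)^{2} = \left(7 - 2\right)^{2} = 5^{2} = 25$)
$\left(A{\left(-4 \right)} - -7\right) N = \left(25 - -7\right) \sqrt{91} = \left(25 + 7\right) \sqrt{91} = 32 \sqrt{91}$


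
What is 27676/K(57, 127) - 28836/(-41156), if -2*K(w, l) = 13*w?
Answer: -564174859/7624149 ≈ -73.998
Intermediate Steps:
K(w, l) = -13*w/2
27676/K(57, 127) - 28836/(-41156) = 27676/((-13/2*57)) - 28836/(-41156) = 27676/(-741/2) - 28836*(-1/41156) = 27676*(-2/741) + 7209/10289 = -55352/741 + 7209/10289 = -564174859/7624149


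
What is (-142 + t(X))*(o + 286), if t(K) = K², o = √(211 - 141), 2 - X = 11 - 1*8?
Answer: -40326 - 141*√70 ≈ -41506.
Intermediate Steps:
X = -1 (X = 2 - (11 - 1*8) = 2 - (11 - 8) = 2 - 1*3 = 2 - 3 = -1)
o = √70 ≈ 8.3666
(-142 + t(X))*(o + 286) = (-142 + (-1)²)*(√70 + 286) = (-142 + 1)*(286 + √70) = -141*(286 + √70) = -40326 - 141*√70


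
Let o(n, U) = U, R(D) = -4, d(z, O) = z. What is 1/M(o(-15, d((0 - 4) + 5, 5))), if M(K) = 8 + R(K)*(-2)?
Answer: 1/16 ≈ 0.062500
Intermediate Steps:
M(K) = 16 (M(K) = 8 - 4*(-2) = 8 + 8 = 16)
1/M(o(-15, d((0 - 4) + 5, 5))) = 1/16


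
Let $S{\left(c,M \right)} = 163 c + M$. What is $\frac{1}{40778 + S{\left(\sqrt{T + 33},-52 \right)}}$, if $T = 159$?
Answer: $\frac{20363}{826752914} - \frac{326 \sqrt{3}}{413376457} \approx 2.3264 \cdot 10^{-5}$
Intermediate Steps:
$S{\left(c,M \right)} = M + 163 c$
$\frac{1}{40778 + S{\left(\sqrt{T + 33},-52 \right)}} = \frac{1}{40778 - \left(52 - 163 \sqrt{159 + 33}\right)} = \frac{1}{40778 - \left(52 - 163 \sqrt{192}\right)} = \frac{1}{40778 - \left(52 - 163 \cdot 8 \sqrt{3}\right)} = \frac{1}{40778 - \left(52 - 1304 \sqrt{3}\right)} = \frac{1}{40726 + 1304 \sqrt{3}}$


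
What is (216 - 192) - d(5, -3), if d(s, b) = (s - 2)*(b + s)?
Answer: 18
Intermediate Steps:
d(s, b) = (-2 + s)*(b + s)
(216 - 192) - d(5, -3) = (216 - 192) - (5**2 - 2*(-3) - 2*5 - 3*5) = 24 - (25 + 6 - 10 - 15) = 24 - 1*6 = 24 - 6 = 18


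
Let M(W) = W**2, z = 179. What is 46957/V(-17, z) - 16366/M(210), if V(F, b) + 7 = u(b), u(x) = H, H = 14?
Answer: 21129481/3150 ≈ 6707.8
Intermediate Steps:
u(x) = 14
V(F, b) = 7 (V(F, b) = -7 + 14 = 7)
46957/V(-17, z) - 16366/M(210) = 46957/7 - 16366/(210**2) = 46957*(1/7) - 16366/44100 = 46957/7 - 16366*1/44100 = 46957/7 - 167/450 = 21129481/3150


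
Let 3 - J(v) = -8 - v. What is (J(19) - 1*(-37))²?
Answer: 4489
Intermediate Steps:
J(v) = 11 + v (J(v) = 3 - (-8 - v) = 3 + (8 + v) = 11 + v)
(J(19) - 1*(-37))² = ((11 + 19) - 1*(-37))² = (30 + 37)² = 67² = 4489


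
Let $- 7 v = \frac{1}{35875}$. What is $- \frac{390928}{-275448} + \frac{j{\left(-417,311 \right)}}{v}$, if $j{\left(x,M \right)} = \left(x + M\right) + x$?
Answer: $\frac{4522111638491}{34431} \approx 1.3134 \cdot 10^{8}$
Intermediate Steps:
$j{\left(x,M \right)} = M + 2 x$ ($j{\left(x,M \right)} = \left(M + x\right) + x = M + 2 x$)
$v = - \frac{1}{251125}$ ($v = - \frac{1}{7 \cdot 35875} = \left(- \frac{1}{7}\right) \frac{1}{35875} = - \frac{1}{251125} \approx -3.9821 \cdot 10^{-6}$)
$- \frac{390928}{-275448} + \frac{j{\left(-417,311 \right)}}{v} = - \frac{390928}{-275448} + \frac{311 + 2 \left(-417\right)}{- \frac{1}{251125}} = \left(-390928\right) \left(- \frac{1}{275448}\right) + \left(311 - 834\right) \left(-251125\right) = \frac{48866}{34431} - -131338375 = \frac{48866}{34431} + 131338375 = \frac{4522111638491}{34431}$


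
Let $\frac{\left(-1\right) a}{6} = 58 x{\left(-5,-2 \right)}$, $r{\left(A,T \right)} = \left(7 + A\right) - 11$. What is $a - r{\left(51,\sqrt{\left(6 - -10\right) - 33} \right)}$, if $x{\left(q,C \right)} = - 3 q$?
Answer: $-5267$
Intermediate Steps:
$r{\left(A,T \right)} = -4 + A$
$a = -5220$ ($a = - 6 \cdot 58 \left(\left(-3\right) \left(-5\right)\right) = - 6 \cdot 58 \cdot 15 = \left(-6\right) 870 = -5220$)
$a - r{\left(51,\sqrt{\left(6 - -10\right) - 33} \right)} = -5220 - \left(-4 + 51\right) = -5220 - 47 = -5267$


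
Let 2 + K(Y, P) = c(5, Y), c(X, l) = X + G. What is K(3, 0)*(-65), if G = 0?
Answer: -195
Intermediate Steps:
c(X, l) = X (c(X, l) = X + 0 = X)
K(Y, P) = 3 (K(Y, P) = -2 + 5 = 3)
K(3, 0)*(-65) = 3*(-65) = -195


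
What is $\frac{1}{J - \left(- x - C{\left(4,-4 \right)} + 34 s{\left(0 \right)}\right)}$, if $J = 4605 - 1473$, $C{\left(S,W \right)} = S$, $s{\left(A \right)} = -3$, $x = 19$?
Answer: $\frac{1}{3257} \approx 0.00030703$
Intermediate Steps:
$J = 3132$
$\frac{1}{J - \left(- x - C{\left(4,-4 \right)} + 34 s{\left(0 \right)}\right)} = \frac{1}{3132 + \left(\left(4 + 19\right) - -102\right)} = \frac{1}{3132 + \left(23 + 102\right)} = \frac{1}{3132 + 125} = \frac{1}{3257}$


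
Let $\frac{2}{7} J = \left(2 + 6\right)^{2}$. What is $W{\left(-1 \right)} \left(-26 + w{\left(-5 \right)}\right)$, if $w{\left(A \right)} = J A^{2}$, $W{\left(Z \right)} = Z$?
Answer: $-5574$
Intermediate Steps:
$J = 224$ ($J = \frac{7 \left(2 + 6\right)^{2}}{2} = \frac{7 \cdot 8^{2}}{2} = \frac{7}{2} \cdot 64 = 224$)
$w{\left(A \right)} = 224 A^{2}$
$W{\left(-1 \right)} \left(-26 + w{\left(-5 \right)}\right) = - (-26 + 224 \left(-5\right)^{2}) = - (-26 + 224 \cdot 25) = - (-26 + 5600) = \left(-1\right) 5574 = -5574$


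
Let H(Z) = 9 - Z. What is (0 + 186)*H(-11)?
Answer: 3720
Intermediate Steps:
(0 + 186)*H(-11) = (0 + 186)*(9 - 1*(-11)) = 186*(9 + 11) = 186*20 = 3720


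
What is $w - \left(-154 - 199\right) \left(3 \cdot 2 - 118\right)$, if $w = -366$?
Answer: $-39902$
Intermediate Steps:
$w - \left(-154 - 199\right) \left(3 \cdot 2 - 118\right) = -366 - \left(-154 - 199\right) \left(3 \cdot 2 - 118\right) = -366 - - 353 \left(6 - 118\right) = -366 - \left(-353\right) \left(-112\right) = -366 - 39536 = -39902$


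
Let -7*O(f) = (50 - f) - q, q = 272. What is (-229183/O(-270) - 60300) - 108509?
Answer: -6498551/48 ≈ -1.3539e+5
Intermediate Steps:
O(f) = 222/7 + f/7 (O(f) = -((50 - f) - 1*272)/7 = -((50 - f) - 272)/7 = -(-222 - f)/7 = 222/7 + f/7)
(-229183/O(-270) - 60300) - 108509 = (-229183/(222/7 + (⅐)*(-270)) - 60300) - 108509 = (-229183/(222/7 - 270/7) - 60300) - 108509 = (-229183/(-48/7) - 60300) - 108509 = (-229183*(-7/48) - 60300) - 108509 = (1604281/48 - 60300) - 108509 = -1290119/48 - 108509 = -6498551/48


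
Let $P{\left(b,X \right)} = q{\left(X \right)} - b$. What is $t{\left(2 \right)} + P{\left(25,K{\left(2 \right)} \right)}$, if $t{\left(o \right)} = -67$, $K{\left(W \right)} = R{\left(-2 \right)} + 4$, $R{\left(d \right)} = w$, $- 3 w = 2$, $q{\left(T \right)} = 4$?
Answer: $-88$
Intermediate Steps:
$w = - \frac{2}{3}$ ($w = \left(- \frac{1}{3}\right) 2 = - \frac{2}{3} \approx -0.66667$)
$R{\left(d \right)} = - \frac{2}{3}$
$K{\left(W \right)} = \frac{10}{3}$ ($K{\left(W \right)} = - \frac{2}{3} + 4 = \frac{10}{3}$)
$P{\left(b,X \right)} = 4 - b$
$t{\left(2 \right)} + P{\left(25,K{\left(2 \right)} \right)} = -67 + \left(4 - 25\right) = -67 - 21 = -88$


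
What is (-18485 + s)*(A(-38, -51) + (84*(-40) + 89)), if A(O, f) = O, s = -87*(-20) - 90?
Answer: 55707015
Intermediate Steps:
s = 1650 (s = 1740 - 90 = 1650)
(-18485 + s)*(A(-38, -51) + (84*(-40) + 89)) = (-18485 + 1650)*(-38 + (84*(-40) + 89)) = -16835*(-38 + (-3360 + 89)) = -16835*(-38 - 3271) = -16835*(-3309) = 55707015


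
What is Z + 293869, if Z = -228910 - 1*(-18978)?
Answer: 83937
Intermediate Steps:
Z = -209932 (Z = -228910 + 18978 = -209932)
Z + 293869 = -209932 + 293869 = 83937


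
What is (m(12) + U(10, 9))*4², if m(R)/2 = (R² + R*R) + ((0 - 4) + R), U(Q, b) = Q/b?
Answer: 85408/9 ≈ 9489.8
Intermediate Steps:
m(R) = -8 + 2*R + 4*R² (m(R) = 2*((R² + R*R) + ((0 - 4) + R)) = 2*((R² + R²) + (-4 + R)) = 2*(2*R² + (-4 + R)) = 2*(-4 + R + 2*R²) = -8 + 2*R + 4*R²)
(m(12) + U(10, 9))*4² = ((-8 + 2*12 + 4*12²) + 10/9)*4² = ((-8 + 24 + 4*144) + 10*(⅑))*16 = ((-8 + 24 + 576) + 10/9)*16 = (592 + 10/9)*16 = (5338/9)*16 = 85408/9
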